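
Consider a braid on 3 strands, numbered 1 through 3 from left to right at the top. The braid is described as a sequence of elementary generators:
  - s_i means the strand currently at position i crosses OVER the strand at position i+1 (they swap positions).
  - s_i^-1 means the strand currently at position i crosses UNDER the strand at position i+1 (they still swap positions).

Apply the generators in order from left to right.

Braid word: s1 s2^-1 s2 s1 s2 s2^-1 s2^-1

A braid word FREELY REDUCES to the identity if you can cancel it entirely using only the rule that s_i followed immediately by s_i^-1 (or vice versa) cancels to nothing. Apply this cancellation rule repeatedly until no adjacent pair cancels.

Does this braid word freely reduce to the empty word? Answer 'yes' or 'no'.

Gen 1 (s1): push. Stack: [s1]
Gen 2 (s2^-1): push. Stack: [s1 s2^-1]
Gen 3 (s2): cancels prior s2^-1. Stack: [s1]
Gen 4 (s1): push. Stack: [s1 s1]
Gen 5 (s2): push. Stack: [s1 s1 s2]
Gen 6 (s2^-1): cancels prior s2. Stack: [s1 s1]
Gen 7 (s2^-1): push. Stack: [s1 s1 s2^-1]
Reduced word: s1 s1 s2^-1

Answer: no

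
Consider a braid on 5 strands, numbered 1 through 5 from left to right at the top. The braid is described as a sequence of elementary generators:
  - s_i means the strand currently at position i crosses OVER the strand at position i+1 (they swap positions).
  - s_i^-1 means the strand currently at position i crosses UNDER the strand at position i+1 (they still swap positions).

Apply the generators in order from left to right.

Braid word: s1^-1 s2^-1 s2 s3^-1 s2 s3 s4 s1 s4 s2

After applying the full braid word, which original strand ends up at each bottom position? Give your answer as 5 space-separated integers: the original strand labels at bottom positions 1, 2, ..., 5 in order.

Gen 1 (s1^-1): strand 1 crosses under strand 2. Perm now: [2 1 3 4 5]
Gen 2 (s2^-1): strand 1 crosses under strand 3. Perm now: [2 3 1 4 5]
Gen 3 (s2): strand 3 crosses over strand 1. Perm now: [2 1 3 4 5]
Gen 4 (s3^-1): strand 3 crosses under strand 4. Perm now: [2 1 4 3 5]
Gen 5 (s2): strand 1 crosses over strand 4. Perm now: [2 4 1 3 5]
Gen 6 (s3): strand 1 crosses over strand 3. Perm now: [2 4 3 1 5]
Gen 7 (s4): strand 1 crosses over strand 5. Perm now: [2 4 3 5 1]
Gen 8 (s1): strand 2 crosses over strand 4. Perm now: [4 2 3 5 1]
Gen 9 (s4): strand 5 crosses over strand 1. Perm now: [4 2 3 1 5]
Gen 10 (s2): strand 2 crosses over strand 3. Perm now: [4 3 2 1 5]

Answer: 4 3 2 1 5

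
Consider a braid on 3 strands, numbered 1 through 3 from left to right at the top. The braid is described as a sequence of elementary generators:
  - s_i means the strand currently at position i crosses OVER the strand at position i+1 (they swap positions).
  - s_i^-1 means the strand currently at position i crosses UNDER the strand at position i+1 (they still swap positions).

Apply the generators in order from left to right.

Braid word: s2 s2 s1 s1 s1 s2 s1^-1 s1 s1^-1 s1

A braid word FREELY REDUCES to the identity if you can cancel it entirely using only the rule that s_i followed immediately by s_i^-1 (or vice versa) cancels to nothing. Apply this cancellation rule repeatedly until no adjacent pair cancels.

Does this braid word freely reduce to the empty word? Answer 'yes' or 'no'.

Gen 1 (s2): push. Stack: [s2]
Gen 2 (s2): push. Stack: [s2 s2]
Gen 3 (s1): push. Stack: [s2 s2 s1]
Gen 4 (s1): push. Stack: [s2 s2 s1 s1]
Gen 5 (s1): push. Stack: [s2 s2 s1 s1 s1]
Gen 6 (s2): push. Stack: [s2 s2 s1 s1 s1 s2]
Gen 7 (s1^-1): push. Stack: [s2 s2 s1 s1 s1 s2 s1^-1]
Gen 8 (s1): cancels prior s1^-1. Stack: [s2 s2 s1 s1 s1 s2]
Gen 9 (s1^-1): push. Stack: [s2 s2 s1 s1 s1 s2 s1^-1]
Gen 10 (s1): cancels prior s1^-1. Stack: [s2 s2 s1 s1 s1 s2]
Reduced word: s2 s2 s1 s1 s1 s2

Answer: no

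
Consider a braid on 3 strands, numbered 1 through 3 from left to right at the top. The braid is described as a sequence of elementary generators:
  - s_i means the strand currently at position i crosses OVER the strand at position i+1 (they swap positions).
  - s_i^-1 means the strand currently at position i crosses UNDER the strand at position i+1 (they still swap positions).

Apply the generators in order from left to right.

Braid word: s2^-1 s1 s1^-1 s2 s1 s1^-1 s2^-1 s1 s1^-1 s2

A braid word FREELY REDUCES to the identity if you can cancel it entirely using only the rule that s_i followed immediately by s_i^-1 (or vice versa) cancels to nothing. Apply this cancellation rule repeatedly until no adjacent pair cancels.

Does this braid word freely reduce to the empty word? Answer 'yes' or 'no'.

Answer: yes

Derivation:
Gen 1 (s2^-1): push. Stack: [s2^-1]
Gen 2 (s1): push. Stack: [s2^-1 s1]
Gen 3 (s1^-1): cancels prior s1. Stack: [s2^-1]
Gen 4 (s2): cancels prior s2^-1. Stack: []
Gen 5 (s1): push. Stack: [s1]
Gen 6 (s1^-1): cancels prior s1. Stack: []
Gen 7 (s2^-1): push. Stack: [s2^-1]
Gen 8 (s1): push. Stack: [s2^-1 s1]
Gen 9 (s1^-1): cancels prior s1. Stack: [s2^-1]
Gen 10 (s2): cancels prior s2^-1. Stack: []
Reduced word: (empty)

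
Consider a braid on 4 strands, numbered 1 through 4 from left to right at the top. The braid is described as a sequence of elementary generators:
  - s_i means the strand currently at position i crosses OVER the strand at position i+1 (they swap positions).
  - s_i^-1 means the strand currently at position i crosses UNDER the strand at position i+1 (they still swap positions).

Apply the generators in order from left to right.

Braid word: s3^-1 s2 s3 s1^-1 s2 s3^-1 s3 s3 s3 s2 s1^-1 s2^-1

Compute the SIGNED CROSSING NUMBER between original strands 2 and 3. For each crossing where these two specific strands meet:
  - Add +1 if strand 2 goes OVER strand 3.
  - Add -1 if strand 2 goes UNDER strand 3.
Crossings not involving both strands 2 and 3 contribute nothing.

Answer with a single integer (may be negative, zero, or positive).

Gen 1: crossing 3x4. Both 2&3? no. Sum: 0
Gen 2: crossing 2x4. Both 2&3? no. Sum: 0
Gen 3: 2 over 3. Both 2&3? yes. Contrib: +1. Sum: 1
Gen 4: crossing 1x4. Both 2&3? no. Sum: 1
Gen 5: crossing 1x3. Both 2&3? no. Sum: 1
Gen 6: crossing 1x2. Both 2&3? no. Sum: 1
Gen 7: crossing 2x1. Both 2&3? no. Sum: 1
Gen 8: crossing 1x2. Both 2&3? no. Sum: 1
Gen 9: crossing 2x1. Both 2&3? no. Sum: 1
Gen 10: crossing 3x1. Both 2&3? no. Sum: 1
Gen 11: crossing 4x1. Both 2&3? no. Sum: 1
Gen 12: crossing 4x3. Both 2&3? no. Sum: 1

Answer: 1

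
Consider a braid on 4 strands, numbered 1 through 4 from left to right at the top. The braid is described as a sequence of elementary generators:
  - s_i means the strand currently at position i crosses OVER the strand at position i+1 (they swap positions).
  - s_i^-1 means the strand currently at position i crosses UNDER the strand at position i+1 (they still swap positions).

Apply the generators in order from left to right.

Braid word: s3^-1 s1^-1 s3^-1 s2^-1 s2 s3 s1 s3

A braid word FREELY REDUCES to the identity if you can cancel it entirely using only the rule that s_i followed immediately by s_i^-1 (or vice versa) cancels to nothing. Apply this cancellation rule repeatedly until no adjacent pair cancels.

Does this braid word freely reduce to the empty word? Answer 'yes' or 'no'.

Gen 1 (s3^-1): push. Stack: [s3^-1]
Gen 2 (s1^-1): push. Stack: [s3^-1 s1^-1]
Gen 3 (s3^-1): push. Stack: [s3^-1 s1^-1 s3^-1]
Gen 4 (s2^-1): push. Stack: [s3^-1 s1^-1 s3^-1 s2^-1]
Gen 5 (s2): cancels prior s2^-1. Stack: [s3^-1 s1^-1 s3^-1]
Gen 6 (s3): cancels prior s3^-1. Stack: [s3^-1 s1^-1]
Gen 7 (s1): cancels prior s1^-1. Stack: [s3^-1]
Gen 8 (s3): cancels prior s3^-1. Stack: []
Reduced word: (empty)

Answer: yes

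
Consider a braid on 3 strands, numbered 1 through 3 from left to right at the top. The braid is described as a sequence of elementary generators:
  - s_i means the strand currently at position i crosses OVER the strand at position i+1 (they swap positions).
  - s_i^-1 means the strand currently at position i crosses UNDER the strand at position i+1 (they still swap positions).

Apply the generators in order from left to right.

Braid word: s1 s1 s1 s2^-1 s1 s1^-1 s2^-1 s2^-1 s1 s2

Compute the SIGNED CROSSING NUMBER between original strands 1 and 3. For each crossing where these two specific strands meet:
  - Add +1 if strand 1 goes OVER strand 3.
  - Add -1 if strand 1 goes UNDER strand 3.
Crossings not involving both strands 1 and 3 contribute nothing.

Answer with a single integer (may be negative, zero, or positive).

Gen 1: crossing 1x2. Both 1&3? no. Sum: 0
Gen 2: crossing 2x1. Both 1&3? no. Sum: 0
Gen 3: crossing 1x2. Both 1&3? no. Sum: 0
Gen 4: 1 under 3. Both 1&3? yes. Contrib: -1. Sum: -1
Gen 5: crossing 2x3. Both 1&3? no. Sum: -1
Gen 6: crossing 3x2. Both 1&3? no. Sum: -1
Gen 7: 3 under 1. Both 1&3? yes. Contrib: +1. Sum: 0
Gen 8: 1 under 3. Both 1&3? yes. Contrib: -1. Sum: -1
Gen 9: crossing 2x3. Both 1&3? no. Sum: -1
Gen 10: crossing 2x1. Both 1&3? no. Sum: -1

Answer: -1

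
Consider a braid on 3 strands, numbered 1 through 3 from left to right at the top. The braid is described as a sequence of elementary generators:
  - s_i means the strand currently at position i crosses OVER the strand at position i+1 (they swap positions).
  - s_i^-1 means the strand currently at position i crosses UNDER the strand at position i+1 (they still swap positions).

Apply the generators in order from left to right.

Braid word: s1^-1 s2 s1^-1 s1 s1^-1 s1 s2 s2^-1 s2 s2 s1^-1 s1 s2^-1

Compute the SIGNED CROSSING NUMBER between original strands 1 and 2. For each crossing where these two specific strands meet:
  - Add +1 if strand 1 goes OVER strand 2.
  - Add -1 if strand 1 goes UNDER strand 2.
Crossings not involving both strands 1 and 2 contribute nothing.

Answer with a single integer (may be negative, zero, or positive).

Gen 1: 1 under 2. Both 1&2? yes. Contrib: -1. Sum: -1
Gen 2: crossing 1x3. Both 1&2? no. Sum: -1
Gen 3: crossing 2x3. Both 1&2? no. Sum: -1
Gen 4: crossing 3x2. Both 1&2? no. Sum: -1
Gen 5: crossing 2x3. Both 1&2? no. Sum: -1
Gen 6: crossing 3x2. Both 1&2? no. Sum: -1
Gen 7: crossing 3x1. Both 1&2? no. Sum: -1
Gen 8: crossing 1x3. Both 1&2? no. Sum: -1
Gen 9: crossing 3x1. Both 1&2? no. Sum: -1
Gen 10: crossing 1x3. Both 1&2? no. Sum: -1
Gen 11: crossing 2x3. Both 1&2? no. Sum: -1
Gen 12: crossing 3x2. Both 1&2? no. Sum: -1
Gen 13: crossing 3x1. Both 1&2? no. Sum: -1

Answer: -1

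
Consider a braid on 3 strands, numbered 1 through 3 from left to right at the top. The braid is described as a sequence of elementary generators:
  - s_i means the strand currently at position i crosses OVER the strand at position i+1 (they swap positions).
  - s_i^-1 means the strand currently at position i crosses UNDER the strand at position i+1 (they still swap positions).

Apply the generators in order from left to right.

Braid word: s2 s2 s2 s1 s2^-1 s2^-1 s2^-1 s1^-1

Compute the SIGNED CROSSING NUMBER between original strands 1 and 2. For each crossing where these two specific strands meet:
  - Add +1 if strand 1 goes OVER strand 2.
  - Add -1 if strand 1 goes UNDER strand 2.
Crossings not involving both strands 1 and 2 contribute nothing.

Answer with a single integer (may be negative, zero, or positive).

Gen 1: crossing 2x3. Both 1&2? no. Sum: 0
Gen 2: crossing 3x2. Both 1&2? no. Sum: 0
Gen 3: crossing 2x3. Both 1&2? no. Sum: 0
Gen 4: crossing 1x3. Both 1&2? no. Sum: 0
Gen 5: 1 under 2. Both 1&2? yes. Contrib: -1. Sum: -1
Gen 6: 2 under 1. Both 1&2? yes. Contrib: +1. Sum: 0
Gen 7: 1 under 2. Both 1&2? yes. Contrib: -1. Sum: -1
Gen 8: crossing 3x2. Both 1&2? no. Sum: -1

Answer: -1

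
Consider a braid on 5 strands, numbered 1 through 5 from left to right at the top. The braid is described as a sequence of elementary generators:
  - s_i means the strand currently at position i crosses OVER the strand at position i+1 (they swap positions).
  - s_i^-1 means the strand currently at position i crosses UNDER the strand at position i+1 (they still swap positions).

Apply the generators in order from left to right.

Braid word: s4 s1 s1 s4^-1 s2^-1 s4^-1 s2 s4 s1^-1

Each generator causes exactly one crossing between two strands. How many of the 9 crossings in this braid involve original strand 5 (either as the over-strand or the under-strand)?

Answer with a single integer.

Gen 1: crossing 4x5. Involves strand 5? yes. Count so far: 1
Gen 2: crossing 1x2. Involves strand 5? no. Count so far: 1
Gen 3: crossing 2x1. Involves strand 5? no. Count so far: 1
Gen 4: crossing 5x4. Involves strand 5? yes. Count so far: 2
Gen 5: crossing 2x3. Involves strand 5? no. Count so far: 2
Gen 6: crossing 4x5. Involves strand 5? yes. Count so far: 3
Gen 7: crossing 3x2. Involves strand 5? no. Count so far: 3
Gen 8: crossing 5x4. Involves strand 5? yes. Count so far: 4
Gen 9: crossing 1x2. Involves strand 5? no. Count so far: 4

Answer: 4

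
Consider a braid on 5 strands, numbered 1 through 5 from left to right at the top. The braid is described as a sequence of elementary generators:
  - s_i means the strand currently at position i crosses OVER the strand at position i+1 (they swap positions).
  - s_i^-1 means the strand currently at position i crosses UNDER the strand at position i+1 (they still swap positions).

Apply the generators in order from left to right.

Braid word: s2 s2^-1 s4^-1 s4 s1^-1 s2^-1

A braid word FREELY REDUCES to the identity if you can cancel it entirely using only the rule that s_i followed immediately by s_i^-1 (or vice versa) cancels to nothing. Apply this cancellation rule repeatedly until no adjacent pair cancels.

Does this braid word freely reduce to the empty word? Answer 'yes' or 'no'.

Gen 1 (s2): push. Stack: [s2]
Gen 2 (s2^-1): cancels prior s2. Stack: []
Gen 3 (s4^-1): push. Stack: [s4^-1]
Gen 4 (s4): cancels prior s4^-1. Stack: []
Gen 5 (s1^-1): push. Stack: [s1^-1]
Gen 6 (s2^-1): push. Stack: [s1^-1 s2^-1]
Reduced word: s1^-1 s2^-1

Answer: no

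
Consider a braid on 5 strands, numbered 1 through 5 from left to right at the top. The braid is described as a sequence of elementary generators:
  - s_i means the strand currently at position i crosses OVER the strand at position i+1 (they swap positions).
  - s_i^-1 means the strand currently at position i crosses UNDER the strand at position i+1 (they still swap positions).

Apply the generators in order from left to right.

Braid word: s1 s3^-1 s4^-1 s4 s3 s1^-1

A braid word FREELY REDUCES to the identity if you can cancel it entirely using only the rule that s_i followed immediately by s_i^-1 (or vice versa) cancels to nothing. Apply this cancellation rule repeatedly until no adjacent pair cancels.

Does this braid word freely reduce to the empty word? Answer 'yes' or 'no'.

Answer: yes

Derivation:
Gen 1 (s1): push. Stack: [s1]
Gen 2 (s3^-1): push. Stack: [s1 s3^-1]
Gen 3 (s4^-1): push. Stack: [s1 s3^-1 s4^-1]
Gen 4 (s4): cancels prior s4^-1. Stack: [s1 s3^-1]
Gen 5 (s3): cancels prior s3^-1. Stack: [s1]
Gen 6 (s1^-1): cancels prior s1. Stack: []
Reduced word: (empty)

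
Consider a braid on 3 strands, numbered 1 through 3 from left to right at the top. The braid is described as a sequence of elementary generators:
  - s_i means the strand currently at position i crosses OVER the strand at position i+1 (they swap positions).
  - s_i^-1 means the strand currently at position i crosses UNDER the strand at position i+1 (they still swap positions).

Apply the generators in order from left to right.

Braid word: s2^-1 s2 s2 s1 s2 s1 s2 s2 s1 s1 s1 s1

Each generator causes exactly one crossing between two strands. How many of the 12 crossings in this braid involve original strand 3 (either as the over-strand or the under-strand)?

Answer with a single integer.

Gen 1: crossing 2x3. Involves strand 3? yes. Count so far: 1
Gen 2: crossing 3x2. Involves strand 3? yes. Count so far: 2
Gen 3: crossing 2x3. Involves strand 3? yes. Count so far: 3
Gen 4: crossing 1x3. Involves strand 3? yes. Count so far: 4
Gen 5: crossing 1x2. Involves strand 3? no. Count so far: 4
Gen 6: crossing 3x2. Involves strand 3? yes. Count so far: 5
Gen 7: crossing 3x1. Involves strand 3? yes. Count so far: 6
Gen 8: crossing 1x3. Involves strand 3? yes. Count so far: 7
Gen 9: crossing 2x3. Involves strand 3? yes. Count so far: 8
Gen 10: crossing 3x2. Involves strand 3? yes. Count so far: 9
Gen 11: crossing 2x3. Involves strand 3? yes. Count so far: 10
Gen 12: crossing 3x2. Involves strand 3? yes. Count so far: 11

Answer: 11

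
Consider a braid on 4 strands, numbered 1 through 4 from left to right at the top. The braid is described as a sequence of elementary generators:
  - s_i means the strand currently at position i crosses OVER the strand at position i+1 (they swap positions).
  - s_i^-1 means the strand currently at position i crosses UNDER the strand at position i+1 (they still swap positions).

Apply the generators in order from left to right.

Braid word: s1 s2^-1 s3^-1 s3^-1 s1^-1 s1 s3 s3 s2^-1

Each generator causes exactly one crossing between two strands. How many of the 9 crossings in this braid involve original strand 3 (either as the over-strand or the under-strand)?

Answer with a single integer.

Gen 1: crossing 1x2. Involves strand 3? no. Count so far: 0
Gen 2: crossing 1x3. Involves strand 3? yes. Count so far: 1
Gen 3: crossing 1x4. Involves strand 3? no. Count so far: 1
Gen 4: crossing 4x1. Involves strand 3? no. Count so far: 1
Gen 5: crossing 2x3. Involves strand 3? yes. Count so far: 2
Gen 6: crossing 3x2. Involves strand 3? yes. Count so far: 3
Gen 7: crossing 1x4. Involves strand 3? no. Count so far: 3
Gen 8: crossing 4x1. Involves strand 3? no. Count so far: 3
Gen 9: crossing 3x1. Involves strand 3? yes. Count so far: 4

Answer: 4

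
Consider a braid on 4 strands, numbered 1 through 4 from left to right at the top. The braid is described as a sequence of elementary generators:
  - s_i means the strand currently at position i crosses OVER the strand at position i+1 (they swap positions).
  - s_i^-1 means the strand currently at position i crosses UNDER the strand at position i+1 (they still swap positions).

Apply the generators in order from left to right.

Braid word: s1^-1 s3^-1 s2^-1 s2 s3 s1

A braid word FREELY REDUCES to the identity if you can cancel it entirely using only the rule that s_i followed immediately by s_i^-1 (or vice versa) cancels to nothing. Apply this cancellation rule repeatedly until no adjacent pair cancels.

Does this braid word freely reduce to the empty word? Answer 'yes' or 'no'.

Gen 1 (s1^-1): push. Stack: [s1^-1]
Gen 2 (s3^-1): push. Stack: [s1^-1 s3^-1]
Gen 3 (s2^-1): push. Stack: [s1^-1 s3^-1 s2^-1]
Gen 4 (s2): cancels prior s2^-1. Stack: [s1^-1 s3^-1]
Gen 5 (s3): cancels prior s3^-1. Stack: [s1^-1]
Gen 6 (s1): cancels prior s1^-1. Stack: []
Reduced word: (empty)

Answer: yes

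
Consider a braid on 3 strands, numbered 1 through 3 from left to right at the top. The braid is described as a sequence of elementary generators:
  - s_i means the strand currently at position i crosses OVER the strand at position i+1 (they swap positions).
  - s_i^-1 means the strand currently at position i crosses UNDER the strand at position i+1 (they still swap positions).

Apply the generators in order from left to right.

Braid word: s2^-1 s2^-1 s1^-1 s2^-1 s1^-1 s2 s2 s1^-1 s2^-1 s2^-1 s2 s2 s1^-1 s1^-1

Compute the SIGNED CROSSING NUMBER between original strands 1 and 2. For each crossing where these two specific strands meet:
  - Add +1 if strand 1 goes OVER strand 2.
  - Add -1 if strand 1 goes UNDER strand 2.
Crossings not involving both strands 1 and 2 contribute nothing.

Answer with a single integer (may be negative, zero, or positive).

Answer: -1

Derivation:
Gen 1: crossing 2x3. Both 1&2? no. Sum: 0
Gen 2: crossing 3x2. Both 1&2? no. Sum: 0
Gen 3: 1 under 2. Both 1&2? yes. Contrib: -1. Sum: -1
Gen 4: crossing 1x3. Both 1&2? no. Sum: -1
Gen 5: crossing 2x3. Both 1&2? no. Sum: -1
Gen 6: 2 over 1. Both 1&2? yes. Contrib: -1. Sum: -2
Gen 7: 1 over 2. Both 1&2? yes. Contrib: +1. Sum: -1
Gen 8: crossing 3x2. Both 1&2? no. Sum: -1
Gen 9: crossing 3x1. Both 1&2? no. Sum: -1
Gen 10: crossing 1x3. Both 1&2? no. Sum: -1
Gen 11: crossing 3x1. Both 1&2? no. Sum: -1
Gen 12: crossing 1x3. Both 1&2? no. Sum: -1
Gen 13: crossing 2x3. Both 1&2? no. Sum: -1
Gen 14: crossing 3x2. Both 1&2? no. Sum: -1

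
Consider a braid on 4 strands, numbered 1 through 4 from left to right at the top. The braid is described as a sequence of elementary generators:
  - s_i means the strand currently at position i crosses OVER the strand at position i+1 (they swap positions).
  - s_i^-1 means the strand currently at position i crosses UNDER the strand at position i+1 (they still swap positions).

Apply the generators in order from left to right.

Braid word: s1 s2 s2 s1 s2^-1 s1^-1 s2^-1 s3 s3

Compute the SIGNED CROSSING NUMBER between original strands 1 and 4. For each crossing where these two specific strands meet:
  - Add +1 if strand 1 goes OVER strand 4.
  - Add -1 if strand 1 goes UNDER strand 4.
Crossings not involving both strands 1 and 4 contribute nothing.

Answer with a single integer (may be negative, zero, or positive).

Answer: 0

Derivation:
Gen 1: crossing 1x2. Both 1&4? no. Sum: 0
Gen 2: crossing 1x3. Both 1&4? no. Sum: 0
Gen 3: crossing 3x1. Both 1&4? no. Sum: 0
Gen 4: crossing 2x1. Both 1&4? no. Sum: 0
Gen 5: crossing 2x3. Both 1&4? no. Sum: 0
Gen 6: crossing 1x3. Both 1&4? no. Sum: 0
Gen 7: crossing 1x2. Both 1&4? no. Sum: 0
Gen 8: 1 over 4. Both 1&4? yes. Contrib: +1. Sum: 1
Gen 9: 4 over 1. Both 1&4? yes. Contrib: -1. Sum: 0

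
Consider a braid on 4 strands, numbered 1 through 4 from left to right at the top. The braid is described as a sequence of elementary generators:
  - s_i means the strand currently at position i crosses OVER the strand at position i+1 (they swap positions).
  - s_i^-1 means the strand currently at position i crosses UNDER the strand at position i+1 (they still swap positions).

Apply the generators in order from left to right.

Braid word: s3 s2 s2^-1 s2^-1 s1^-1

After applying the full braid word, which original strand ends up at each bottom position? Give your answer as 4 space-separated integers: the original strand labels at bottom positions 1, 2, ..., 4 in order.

Gen 1 (s3): strand 3 crosses over strand 4. Perm now: [1 2 4 3]
Gen 2 (s2): strand 2 crosses over strand 4. Perm now: [1 4 2 3]
Gen 3 (s2^-1): strand 4 crosses under strand 2. Perm now: [1 2 4 3]
Gen 4 (s2^-1): strand 2 crosses under strand 4. Perm now: [1 4 2 3]
Gen 5 (s1^-1): strand 1 crosses under strand 4. Perm now: [4 1 2 3]

Answer: 4 1 2 3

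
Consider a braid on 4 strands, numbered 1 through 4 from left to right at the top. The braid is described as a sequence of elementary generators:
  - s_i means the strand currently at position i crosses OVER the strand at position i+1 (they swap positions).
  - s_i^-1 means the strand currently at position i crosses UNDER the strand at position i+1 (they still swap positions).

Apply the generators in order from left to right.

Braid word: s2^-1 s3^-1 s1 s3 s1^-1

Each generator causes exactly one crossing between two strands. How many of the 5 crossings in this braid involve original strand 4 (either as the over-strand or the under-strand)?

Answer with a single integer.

Gen 1: crossing 2x3. Involves strand 4? no. Count so far: 0
Gen 2: crossing 2x4. Involves strand 4? yes. Count so far: 1
Gen 3: crossing 1x3. Involves strand 4? no. Count so far: 1
Gen 4: crossing 4x2. Involves strand 4? yes. Count so far: 2
Gen 5: crossing 3x1. Involves strand 4? no. Count so far: 2

Answer: 2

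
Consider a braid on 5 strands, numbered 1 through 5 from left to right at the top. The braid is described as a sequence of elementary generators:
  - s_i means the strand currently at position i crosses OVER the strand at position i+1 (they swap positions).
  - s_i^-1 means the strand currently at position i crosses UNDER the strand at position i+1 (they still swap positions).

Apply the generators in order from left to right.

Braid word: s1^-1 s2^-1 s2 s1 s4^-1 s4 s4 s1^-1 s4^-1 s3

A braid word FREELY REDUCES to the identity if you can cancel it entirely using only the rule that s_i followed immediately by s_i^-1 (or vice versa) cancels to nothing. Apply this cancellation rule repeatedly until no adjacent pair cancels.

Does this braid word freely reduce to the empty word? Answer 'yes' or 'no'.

Gen 1 (s1^-1): push. Stack: [s1^-1]
Gen 2 (s2^-1): push. Stack: [s1^-1 s2^-1]
Gen 3 (s2): cancels prior s2^-1. Stack: [s1^-1]
Gen 4 (s1): cancels prior s1^-1. Stack: []
Gen 5 (s4^-1): push. Stack: [s4^-1]
Gen 6 (s4): cancels prior s4^-1. Stack: []
Gen 7 (s4): push. Stack: [s4]
Gen 8 (s1^-1): push. Stack: [s4 s1^-1]
Gen 9 (s4^-1): push. Stack: [s4 s1^-1 s4^-1]
Gen 10 (s3): push. Stack: [s4 s1^-1 s4^-1 s3]
Reduced word: s4 s1^-1 s4^-1 s3

Answer: no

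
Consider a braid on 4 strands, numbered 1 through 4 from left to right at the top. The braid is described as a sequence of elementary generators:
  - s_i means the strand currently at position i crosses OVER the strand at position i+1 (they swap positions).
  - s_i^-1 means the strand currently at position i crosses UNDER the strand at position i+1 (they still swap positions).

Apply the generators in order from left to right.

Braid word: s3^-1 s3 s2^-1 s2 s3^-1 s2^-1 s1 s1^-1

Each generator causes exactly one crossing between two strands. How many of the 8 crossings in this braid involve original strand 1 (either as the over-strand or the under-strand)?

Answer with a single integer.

Answer: 2

Derivation:
Gen 1: crossing 3x4. Involves strand 1? no. Count so far: 0
Gen 2: crossing 4x3. Involves strand 1? no. Count so far: 0
Gen 3: crossing 2x3. Involves strand 1? no. Count so far: 0
Gen 4: crossing 3x2. Involves strand 1? no. Count so far: 0
Gen 5: crossing 3x4. Involves strand 1? no. Count so far: 0
Gen 6: crossing 2x4. Involves strand 1? no. Count so far: 0
Gen 7: crossing 1x4. Involves strand 1? yes. Count so far: 1
Gen 8: crossing 4x1. Involves strand 1? yes. Count so far: 2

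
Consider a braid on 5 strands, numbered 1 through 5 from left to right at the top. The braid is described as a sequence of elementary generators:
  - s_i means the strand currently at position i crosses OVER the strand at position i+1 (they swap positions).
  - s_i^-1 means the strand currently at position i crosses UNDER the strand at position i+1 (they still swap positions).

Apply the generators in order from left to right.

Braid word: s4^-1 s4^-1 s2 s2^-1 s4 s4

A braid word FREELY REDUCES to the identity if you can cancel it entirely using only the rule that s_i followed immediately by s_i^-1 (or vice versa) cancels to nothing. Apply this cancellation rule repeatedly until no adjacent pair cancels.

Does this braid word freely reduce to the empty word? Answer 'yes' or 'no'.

Answer: yes

Derivation:
Gen 1 (s4^-1): push. Stack: [s4^-1]
Gen 2 (s4^-1): push. Stack: [s4^-1 s4^-1]
Gen 3 (s2): push. Stack: [s4^-1 s4^-1 s2]
Gen 4 (s2^-1): cancels prior s2. Stack: [s4^-1 s4^-1]
Gen 5 (s4): cancels prior s4^-1. Stack: [s4^-1]
Gen 6 (s4): cancels prior s4^-1. Stack: []
Reduced word: (empty)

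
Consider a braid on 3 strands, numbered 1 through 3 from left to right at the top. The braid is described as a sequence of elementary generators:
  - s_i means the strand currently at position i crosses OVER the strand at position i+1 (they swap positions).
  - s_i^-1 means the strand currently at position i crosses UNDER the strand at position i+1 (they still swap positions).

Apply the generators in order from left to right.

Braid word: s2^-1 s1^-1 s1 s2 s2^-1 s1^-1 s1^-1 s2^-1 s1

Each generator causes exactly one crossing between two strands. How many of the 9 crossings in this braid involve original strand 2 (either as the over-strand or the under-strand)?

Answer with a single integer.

Answer: 5

Derivation:
Gen 1: crossing 2x3. Involves strand 2? yes. Count so far: 1
Gen 2: crossing 1x3. Involves strand 2? no. Count so far: 1
Gen 3: crossing 3x1. Involves strand 2? no. Count so far: 1
Gen 4: crossing 3x2. Involves strand 2? yes. Count so far: 2
Gen 5: crossing 2x3. Involves strand 2? yes. Count so far: 3
Gen 6: crossing 1x3. Involves strand 2? no. Count so far: 3
Gen 7: crossing 3x1. Involves strand 2? no. Count so far: 3
Gen 8: crossing 3x2. Involves strand 2? yes. Count so far: 4
Gen 9: crossing 1x2. Involves strand 2? yes. Count so far: 5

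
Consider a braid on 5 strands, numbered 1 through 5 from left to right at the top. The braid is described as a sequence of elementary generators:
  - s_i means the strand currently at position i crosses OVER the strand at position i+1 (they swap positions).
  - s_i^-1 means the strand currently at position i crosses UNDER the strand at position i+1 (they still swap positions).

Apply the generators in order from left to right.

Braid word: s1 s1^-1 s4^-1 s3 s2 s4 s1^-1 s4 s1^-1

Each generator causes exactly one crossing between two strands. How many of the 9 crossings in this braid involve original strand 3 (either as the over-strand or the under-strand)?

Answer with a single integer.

Answer: 3

Derivation:
Gen 1: crossing 1x2. Involves strand 3? no. Count so far: 0
Gen 2: crossing 2x1. Involves strand 3? no. Count so far: 0
Gen 3: crossing 4x5. Involves strand 3? no. Count so far: 0
Gen 4: crossing 3x5. Involves strand 3? yes. Count so far: 1
Gen 5: crossing 2x5. Involves strand 3? no. Count so far: 1
Gen 6: crossing 3x4. Involves strand 3? yes. Count so far: 2
Gen 7: crossing 1x5. Involves strand 3? no. Count so far: 2
Gen 8: crossing 4x3. Involves strand 3? yes. Count so far: 3
Gen 9: crossing 5x1. Involves strand 3? no. Count so far: 3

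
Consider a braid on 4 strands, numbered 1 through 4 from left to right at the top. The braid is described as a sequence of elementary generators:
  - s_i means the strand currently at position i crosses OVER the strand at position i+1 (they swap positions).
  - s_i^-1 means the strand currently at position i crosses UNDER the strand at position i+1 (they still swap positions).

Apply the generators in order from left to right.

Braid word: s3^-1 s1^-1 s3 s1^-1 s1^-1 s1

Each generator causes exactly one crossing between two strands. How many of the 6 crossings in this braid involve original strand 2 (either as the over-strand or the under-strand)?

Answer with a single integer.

Answer: 4

Derivation:
Gen 1: crossing 3x4. Involves strand 2? no. Count so far: 0
Gen 2: crossing 1x2. Involves strand 2? yes. Count so far: 1
Gen 3: crossing 4x3. Involves strand 2? no. Count so far: 1
Gen 4: crossing 2x1. Involves strand 2? yes. Count so far: 2
Gen 5: crossing 1x2. Involves strand 2? yes. Count so far: 3
Gen 6: crossing 2x1. Involves strand 2? yes. Count so far: 4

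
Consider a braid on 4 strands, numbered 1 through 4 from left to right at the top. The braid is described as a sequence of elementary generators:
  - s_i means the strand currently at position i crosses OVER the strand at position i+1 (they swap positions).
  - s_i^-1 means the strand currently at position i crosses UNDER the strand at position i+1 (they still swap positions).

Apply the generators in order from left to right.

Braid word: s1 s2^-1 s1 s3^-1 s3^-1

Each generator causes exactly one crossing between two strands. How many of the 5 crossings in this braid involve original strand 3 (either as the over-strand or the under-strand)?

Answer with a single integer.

Answer: 2

Derivation:
Gen 1: crossing 1x2. Involves strand 3? no. Count so far: 0
Gen 2: crossing 1x3. Involves strand 3? yes. Count so far: 1
Gen 3: crossing 2x3. Involves strand 3? yes. Count so far: 2
Gen 4: crossing 1x4. Involves strand 3? no. Count so far: 2
Gen 5: crossing 4x1. Involves strand 3? no. Count so far: 2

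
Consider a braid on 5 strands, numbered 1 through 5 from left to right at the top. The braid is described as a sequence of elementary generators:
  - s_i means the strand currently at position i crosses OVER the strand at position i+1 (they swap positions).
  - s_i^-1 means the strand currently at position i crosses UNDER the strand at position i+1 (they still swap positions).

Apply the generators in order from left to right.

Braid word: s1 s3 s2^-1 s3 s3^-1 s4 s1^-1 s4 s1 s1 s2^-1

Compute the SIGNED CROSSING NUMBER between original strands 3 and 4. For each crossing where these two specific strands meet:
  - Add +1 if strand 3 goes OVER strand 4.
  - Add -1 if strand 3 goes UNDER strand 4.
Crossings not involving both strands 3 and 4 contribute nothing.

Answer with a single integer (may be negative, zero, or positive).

Answer: 1

Derivation:
Gen 1: crossing 1x2. Both 3&4? no. Sum: 0
Gen 2: 3 over 4. Both 3&4? yes. Contrib: +1. Sum: 1
Gen 3: crossing 1x4. Both 3&4? no. Sum: 1
Gen 4: crossing 1x3. Both 3&4? no. Sum: 1
Gen 5: crossing 3x1. Both 3&4? no. Sum: 1
Gen 6: crossing 3x5. Both 3&4? no. Sum: 1
Gen 7: crossing 2x4. Both 3&4? no. Sum: 1
Gen 8: crossing 5x3. Both 3&4? no. Sum: 1
Gen 9: crossing 4x2. Both 3&4? no. Sum: 1
Gen 10: crossing 2x4. Both 3&4? no. Sum: 1
Gen 11: crossing 2x1. Both 3&4? no. Sum: 1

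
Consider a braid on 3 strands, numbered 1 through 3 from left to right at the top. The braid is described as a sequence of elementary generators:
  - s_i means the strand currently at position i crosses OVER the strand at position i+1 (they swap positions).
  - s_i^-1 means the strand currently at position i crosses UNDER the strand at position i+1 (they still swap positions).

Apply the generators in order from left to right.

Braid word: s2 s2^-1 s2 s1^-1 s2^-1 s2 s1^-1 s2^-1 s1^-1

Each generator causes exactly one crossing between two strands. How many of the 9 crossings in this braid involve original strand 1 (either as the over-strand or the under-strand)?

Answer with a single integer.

Answer: 5

Derivation:
Gen 1: crossing 2x3. Involves strand 1? no. Count so far: 0
Gen 2: crossing 3x2. Involves strand 1? no. Count so far: 0
Gen 3: crossing 2x3. Involves strand 1? no. Count so far: 0
Gen 4: crossing 1x3. Involves strand 1? yes. Count so far: 1
Gen 5: crossing 1x2. Involves strand 1? yes. Count so far: 2
Gen 6: crossing 2x1. Involves strand 1? yes. Count so far: 3
Gen 7: crossing 3x1. Involves strand 1? yes. Count so far: 4
Gen 8: crossing 3x2. Involves strand 1? no. Count so far: 4
Gen 9: crossing 1x2. Involves strand 1? yes. Count so far: 5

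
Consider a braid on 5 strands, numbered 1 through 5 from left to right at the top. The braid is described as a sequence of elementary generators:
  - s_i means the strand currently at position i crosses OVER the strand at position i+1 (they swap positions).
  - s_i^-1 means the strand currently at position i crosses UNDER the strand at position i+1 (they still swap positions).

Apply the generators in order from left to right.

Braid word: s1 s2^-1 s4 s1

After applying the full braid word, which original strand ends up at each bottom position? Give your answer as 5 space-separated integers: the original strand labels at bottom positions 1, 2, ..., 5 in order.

Answer: 3 2 1 5 4

Derivation:
Gen 1 (s1): strand 1 crosses over strand 2. Perm now: [2 1 3 4 5]
Gen 2 (s2^-1): strand 1 crosses under strand 3. Perm now: [2 3 1 4 5]
Gen 3 (s4): strand 4 crosses over strand 5. Perm now: [2 3 1 5 4]
Gen 4 (s1): strand 2 crosses over strand 3. Perm now: [3 2 1 5 4]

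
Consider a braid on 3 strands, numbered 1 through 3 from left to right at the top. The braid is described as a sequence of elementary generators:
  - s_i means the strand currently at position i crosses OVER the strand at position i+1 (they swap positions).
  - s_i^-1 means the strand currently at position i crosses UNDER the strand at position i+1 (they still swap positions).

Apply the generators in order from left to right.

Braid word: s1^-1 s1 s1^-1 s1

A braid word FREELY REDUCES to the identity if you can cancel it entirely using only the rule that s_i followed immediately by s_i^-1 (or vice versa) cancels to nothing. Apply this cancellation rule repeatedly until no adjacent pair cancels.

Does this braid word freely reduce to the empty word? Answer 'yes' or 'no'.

Gen 1 (s1^-1): push. Stack: [s1^-1]
Gen 2 (s1): cancels prior s1^-1. Stack: []
Gen 3 (s1^-1): push. Stack: [s1^-1]
Gen 4 (s1): cancels prior s1^-1. Stack: []
Reduced word: (empty)

Answer: yes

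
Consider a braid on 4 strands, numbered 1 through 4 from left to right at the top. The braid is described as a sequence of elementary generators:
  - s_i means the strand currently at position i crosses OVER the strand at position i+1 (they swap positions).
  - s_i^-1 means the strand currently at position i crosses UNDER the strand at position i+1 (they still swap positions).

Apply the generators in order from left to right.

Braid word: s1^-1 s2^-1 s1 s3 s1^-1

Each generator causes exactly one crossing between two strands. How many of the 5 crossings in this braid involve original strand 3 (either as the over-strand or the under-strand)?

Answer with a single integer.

Gen 1: crossing 1x2. Involves strand 3? no. Count so far: 0
Gen 2: crossing 1x3. Involves strand 3? yes. Count so far: 1
Gen 3: crossing 2x3. Involves strand 3? yes. Count so far: 2
Gen 4: crossing 1x4. Involves strand 3? no. Count so far: 2
Gen 5: crossing 3x2. Involves strand 3? yes. Count so far: 3

Answer: 3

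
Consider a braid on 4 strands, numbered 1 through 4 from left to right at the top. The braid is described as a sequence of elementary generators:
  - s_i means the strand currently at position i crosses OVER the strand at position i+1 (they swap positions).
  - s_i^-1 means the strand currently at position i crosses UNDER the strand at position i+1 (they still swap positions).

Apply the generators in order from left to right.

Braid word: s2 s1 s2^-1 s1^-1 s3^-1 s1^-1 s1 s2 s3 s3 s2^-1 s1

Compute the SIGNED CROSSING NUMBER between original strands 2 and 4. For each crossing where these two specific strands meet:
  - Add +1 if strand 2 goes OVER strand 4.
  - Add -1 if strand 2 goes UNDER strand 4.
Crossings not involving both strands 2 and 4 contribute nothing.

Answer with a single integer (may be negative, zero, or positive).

Answer: 0

Derivation:
Gen 1: crossing 2x3. Both 2&4? no. Sum: 0
Gen 2: crossing 1x3. Both 2&4? no. Sum: 0
Gen 3: crossing 1x2. Both 2&4? no. Sum: 0
Gen 4: crossing 3x2. Both 2&4? no. Sum: 0
Gen 5: crossing 1x4. Both 2&4? no. Sum: 0
Gen 6: crossing 2x3. Both 2&4? no. Sum: 0
Gen 7: crossing 3x2. Both 2&4? no. Sum: 0
Gen 8: crossing 3x4. Both 2&4? no. Sum: 0
Gen 9: crossing 3x1. Both 2&4? no. Sum: 0
Gen 10: crossing 1x3. Both 2&4? no. Sum: 0
Gen 11: crossing 4x3. Both 2&4? no. Sum: 0
Gen 12: crossing 2x3. Both 2&4? no. Sum: 0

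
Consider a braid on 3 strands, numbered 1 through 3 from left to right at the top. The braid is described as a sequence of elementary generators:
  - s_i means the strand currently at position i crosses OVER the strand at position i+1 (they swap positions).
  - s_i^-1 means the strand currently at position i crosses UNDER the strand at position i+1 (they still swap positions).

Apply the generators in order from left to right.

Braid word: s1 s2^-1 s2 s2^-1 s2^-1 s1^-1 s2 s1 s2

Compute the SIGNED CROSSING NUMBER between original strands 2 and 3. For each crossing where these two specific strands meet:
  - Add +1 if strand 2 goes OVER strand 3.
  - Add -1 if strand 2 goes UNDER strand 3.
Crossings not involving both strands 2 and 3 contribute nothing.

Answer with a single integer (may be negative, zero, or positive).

Gen 1: crossing 1x2. Both 2&3? no. Sum: 0
Gen 2: crossing 1x3. Both 2&3? no. Sum: 0
Gen 3: crossing 3x1. Both 2&3? no. Sum: 0
Gen 4: crossing 1x3. Both 2&3? no. Sum: 0
Gen 5: crossing 3x1. Both 2&3? no. Sum: 0
Gen 6: crossing 2x1. Both 2&3? no. Sum: 0
Gen 7: 2 over 3. Both 2&3? yes. Contrib: +1. Sum: 1
Gen 8: crossing 1x3. Both 2&3? no. Sum: 1
Gen 9: crossing 1x2. Both 2&3? no. Sum: 1

Answer: 1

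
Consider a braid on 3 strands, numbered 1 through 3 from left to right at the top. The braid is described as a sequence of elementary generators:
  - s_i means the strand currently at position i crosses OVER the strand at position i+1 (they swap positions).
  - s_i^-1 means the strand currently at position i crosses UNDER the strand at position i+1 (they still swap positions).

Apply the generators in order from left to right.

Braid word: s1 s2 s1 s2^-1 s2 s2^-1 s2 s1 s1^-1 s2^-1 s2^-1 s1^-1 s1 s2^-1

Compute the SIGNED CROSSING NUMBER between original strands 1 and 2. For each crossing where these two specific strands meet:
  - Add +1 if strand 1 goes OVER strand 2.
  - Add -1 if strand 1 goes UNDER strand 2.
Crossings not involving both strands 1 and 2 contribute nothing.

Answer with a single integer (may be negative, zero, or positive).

Gen 1: 1 over 2. Both 1&2? yes. Contrib: +1. Sum: 1
Gen 2: crossing 1x3. Both 1&2? no. Sum: 1
Gen 3: crossing 2x3. Both 1&2? no. Sum: 1
Gen 4: 2 under 1. Both 1&2? yes. Contrib: +1. Sum: 2
Gen 5: 1 over 2. Both 1&2? yes. Contrib: +1. Sum: 3
Gen 6: 2 under 1. Both 1&2? yes. Contrib: +1. Sum: 4
Gen 7: 1 over 2. Both 1&2? yes. Contrib: +1. Sum: 5
Gen 8: crossing 3x2. Both 1&2? no. Sum: 5
Gen 9: crossing 2x3. Both 1&2? no. Sum: 5
Gen 10: 2 under 1. Both 1&2? yes. Contrib: +1. Sum: 6
Gen 11: 1 under 2. Both 1&2? yes. Contrib: -1. Sum: 5
Gen 12: crossing 3x2. Both 1&2? no. Sum: 5
Gen 13: crossing 2x3. Both 1&2? no. Sum: 5
Gen 14: 2 under 1. Both 1&2? yes. Contrib: +1. Sum: 6

Answer: 6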